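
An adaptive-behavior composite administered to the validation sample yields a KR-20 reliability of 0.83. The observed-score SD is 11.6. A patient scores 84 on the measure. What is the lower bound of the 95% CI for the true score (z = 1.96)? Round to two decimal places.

74.63

The standard error of measurement is 11.600·√(1 − 0.830) ≈ 11.600·0.412 ≈ 4.783.
Margin = 1.96 · 4.783 ≈ 9.374
Lower limit = 84 − 9.374 ≈ 74.626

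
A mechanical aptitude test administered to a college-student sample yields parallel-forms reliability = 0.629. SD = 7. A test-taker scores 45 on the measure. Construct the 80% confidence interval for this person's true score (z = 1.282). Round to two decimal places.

SEM = 7.0000×√(1 − 0.6290) ≈ 4.2637
1.282 × SEM ≈ 5.4660
80% CI: 45 ± 5.4660 = [39.5340, 50.4660]

[39.53, 50.47]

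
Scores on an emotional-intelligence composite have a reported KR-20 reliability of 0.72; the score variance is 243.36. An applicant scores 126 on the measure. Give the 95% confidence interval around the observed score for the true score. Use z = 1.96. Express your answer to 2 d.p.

SD = √243.36 = 15.600
SEM = 15.600*√(1 − 0.720) ≈ 8.255
Half-width = 1.96*8.255 ≈ 16.179
95% CI: 126 ± 16.179 = [109.821, 142.179]

[109.82, 142.18]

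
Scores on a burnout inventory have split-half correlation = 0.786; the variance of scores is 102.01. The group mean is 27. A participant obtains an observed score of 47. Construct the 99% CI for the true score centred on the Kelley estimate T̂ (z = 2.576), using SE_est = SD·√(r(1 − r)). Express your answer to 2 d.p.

SD = √102.01 ≈ 10.1000
Full-length reliability (Spearman-Brown) = 2(0.786)/(1+0.786) ≈ 0.8802
Estimated true score = 0.8802×47 + (1 − 0.8802)×27 ≈ 44.6036
SE_est = SD × √(r(1 − r)) = 10.1000 × √0.1055 ≈ 10.1000 × 0.3248 ≈ 3.2800
CI = 44.6036 ± 2.576 × 3.2800 → [36.1543, 53.0528]

[36.15, 53.05]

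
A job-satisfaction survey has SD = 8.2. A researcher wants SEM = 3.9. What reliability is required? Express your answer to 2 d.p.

r = 1 − (3.900/8.2)² ≃ 1 − 0.226 ≃ 0.774

0.77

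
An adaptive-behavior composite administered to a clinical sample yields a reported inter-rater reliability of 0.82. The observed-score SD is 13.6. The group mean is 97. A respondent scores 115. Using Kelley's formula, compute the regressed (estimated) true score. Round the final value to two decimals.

111.76

T̂ = r·X + (1 − r)·M = 0.820×115 + 0.180×97 = 94.300 + 17.460 ≈ 111.760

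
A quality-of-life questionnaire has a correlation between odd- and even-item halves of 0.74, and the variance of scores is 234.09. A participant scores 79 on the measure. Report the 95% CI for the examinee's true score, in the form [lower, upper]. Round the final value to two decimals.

σ = 234.09^(1/2) = 15.300
Spearman-Brown: r = 2(0.74) / (1 + 0.74) = 1.480 / 1.740 ≈ 0.851
SEM = 15.300 * √(1 − 0.851) = 15.300 * √0.149 ≈ 15.300 * 0.387 ≈ 5.914
Margin = 1.96 * 5.914 ≈ 11.592
95% CI: 79 ± 11.592 = [67.408, 90.592]

[67.41, 90.59]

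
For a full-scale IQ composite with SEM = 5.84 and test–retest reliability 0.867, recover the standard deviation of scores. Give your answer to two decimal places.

SD = SEM / √(1 − r) = 5.84 / √0.133 ≈ 5.84 / 0.365 ≈ 16.014

16.01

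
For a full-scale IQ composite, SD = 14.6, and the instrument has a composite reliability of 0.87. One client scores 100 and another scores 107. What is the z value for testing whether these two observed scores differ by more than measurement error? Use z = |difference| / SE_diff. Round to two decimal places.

0.94

SEM = 14.600*√(1 − 0.870) ≃ 5.264
SE_diff = SEM * √2 ≃ 5.264 * 1.414 ≃ 7.445
z = 7 / 7.445 ≃ 0.940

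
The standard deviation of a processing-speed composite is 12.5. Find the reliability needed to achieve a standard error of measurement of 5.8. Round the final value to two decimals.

r = 1 − (SEM / SD)² = 1 − (5.8000 / 12.5)² ≈ 1 − 0.2153 ≈ 0.7847

0.78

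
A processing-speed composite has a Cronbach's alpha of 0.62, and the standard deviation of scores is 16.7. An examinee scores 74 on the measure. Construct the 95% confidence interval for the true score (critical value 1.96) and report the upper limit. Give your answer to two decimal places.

SEM = 16.70000 * √(1 − 0.62000) = 16.70000 * √0.38000 ≈ 16.70000 * 0.61644 ≈ 10.29457
Half-width = 1.96*10.29457 ≈ 20.17736
Upper bound: 74 + 20.17736 = 94.17736

94.18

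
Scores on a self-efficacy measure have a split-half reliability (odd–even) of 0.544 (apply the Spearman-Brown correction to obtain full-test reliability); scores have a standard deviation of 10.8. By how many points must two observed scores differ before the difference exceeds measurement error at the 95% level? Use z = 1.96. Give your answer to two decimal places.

16.27

Spearman-Brown: r = 2(0.544) / (1 + 0.544) = 1.088 / 1.544 ≈ 0.705
SEM = 10.800×√(1 − 0.705) ≈ 5.869
Standard error of the difference = 5.869·√2 ≈ 8.300
Minimum reliable difference = 1.96 × SE_diff ≈ 1.96 × 8.300 ≈ 16.269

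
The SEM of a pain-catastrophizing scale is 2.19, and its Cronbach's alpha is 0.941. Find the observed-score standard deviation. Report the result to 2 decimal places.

SD = SEM / √(1 − r) = 2.19 / √0.059 ≈ 2.19 / 0.243 ≈ 9.016

9.02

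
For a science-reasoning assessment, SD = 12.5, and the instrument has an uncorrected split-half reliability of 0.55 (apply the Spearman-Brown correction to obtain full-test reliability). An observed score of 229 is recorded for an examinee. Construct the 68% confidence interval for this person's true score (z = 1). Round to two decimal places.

[222.26, 235.74]

Full-length reliability (Spearman-Brown) = 2(0.55)/(1+0.55) ≈ 0.7097
The standard error of measurement is 12.5000×√(1 − 0.7097) ≈ 12.5000×0.5388 ≈ 6.7352.
1 × SEM ≈ 6.7352
Interval: (222.2648, 235.7352)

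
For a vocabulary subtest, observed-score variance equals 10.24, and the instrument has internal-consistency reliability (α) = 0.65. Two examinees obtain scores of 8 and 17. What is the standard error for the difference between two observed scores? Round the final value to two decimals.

σ = 10.24^(1/2) = 3.200
The standard error of measurement is 3.200·√(1 − 0.650) ≈ 3.200·0.592 ≈ 1.893.
SE_diff = SEM · √2 ≈ 1.893 · 1.414 ≈ 2.677

2.68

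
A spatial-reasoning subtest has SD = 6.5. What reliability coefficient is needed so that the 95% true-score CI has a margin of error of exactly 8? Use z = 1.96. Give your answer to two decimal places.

0.61

SEM needed = half-width / z = 8/1.96 ≃ 4.082
r = 1 − (4.082/6.5)² ≃ 1 − 0.394 ≃ 0.606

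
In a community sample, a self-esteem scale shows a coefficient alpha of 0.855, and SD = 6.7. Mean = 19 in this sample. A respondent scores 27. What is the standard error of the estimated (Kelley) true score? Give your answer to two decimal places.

2.36

SE_est = SD × √(r(1 − r)) = 6.7000 × √0.1240 ≈ 6.7000 × 0.3521 ≈ 2.3591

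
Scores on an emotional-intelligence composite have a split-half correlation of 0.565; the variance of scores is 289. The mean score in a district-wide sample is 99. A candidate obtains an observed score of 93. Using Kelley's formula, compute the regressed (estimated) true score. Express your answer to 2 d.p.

Full-length reliability (Spearman-Brown) = 2(0.565)/(1+0.565) ≈ 0.722
T̂ = 0.722(93) + 0.278(99) ≈ 94.668

94.67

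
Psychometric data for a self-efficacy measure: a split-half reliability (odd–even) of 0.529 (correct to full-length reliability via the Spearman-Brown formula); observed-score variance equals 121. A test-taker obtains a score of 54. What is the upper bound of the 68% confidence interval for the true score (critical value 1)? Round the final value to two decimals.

60.11

SD = √121 ≈ 11.0000
Spearman-Brown: r = 2(0.529) / (1 + 0.529) = 1.0580 / 1.5290 ≈ 0.6920
The standard error of measurement is 11.0000·√(1 − 0.6920) ≈ 11.0000·0.5550 ≈ 6.1052.
Half-width = 1·6.1052 ≈ 6.1052
Upper limit = 54 + 6.1052 ≈ 60.1052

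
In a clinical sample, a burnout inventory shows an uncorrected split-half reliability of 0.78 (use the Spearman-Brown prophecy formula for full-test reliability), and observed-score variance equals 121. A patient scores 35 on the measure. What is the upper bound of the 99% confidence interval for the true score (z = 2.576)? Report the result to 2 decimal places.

44.96

SD = √121 ≈ 11.000
r_full = 2·0.78 / (1 + 0.78) ≈ 0.876
The standard error of measurement is 11.000×√(1 − 0.876) ≈ 11.000×0.352 ≈ 3.867.
Margin = 2.576 × 3.867 ≈ 9.962
Upper bound: 35 + 9.962 = 44.962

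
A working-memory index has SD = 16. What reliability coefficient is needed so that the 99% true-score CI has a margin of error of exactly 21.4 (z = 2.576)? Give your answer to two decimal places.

Required SEM = 21.4 / 2.576 ≃ 8.3075
r = 1 − (SEM / SD)² = 1 − (8.3075 / 16)² ≃ 1 − 0.2696 ≃ 0.7304

0.73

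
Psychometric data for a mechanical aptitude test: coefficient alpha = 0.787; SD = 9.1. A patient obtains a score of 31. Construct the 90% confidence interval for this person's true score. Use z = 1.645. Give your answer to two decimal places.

[24.09, 37.91]

The standard error of measurement is 9.10000×√(1 − 0.78700) ≃ 9.10000×0.46152 ≃ 4.19982.
Margin = 1.645 × 4.19982 ≃ 6.90871
Interval: (24.09129, 37.90871)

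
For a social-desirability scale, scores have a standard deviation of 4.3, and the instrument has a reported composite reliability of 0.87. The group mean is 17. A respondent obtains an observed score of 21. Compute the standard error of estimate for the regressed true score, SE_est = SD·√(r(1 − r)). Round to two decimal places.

SE_est = SD × √(r(1 − r)) = 4.3000 × √0.1131 ≃ 4.3000 × 0.3363 ≃ 1.4461

1.45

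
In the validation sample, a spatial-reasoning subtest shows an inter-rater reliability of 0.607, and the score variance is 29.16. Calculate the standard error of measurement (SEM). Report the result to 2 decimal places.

SD = √29.16 = 5.4000
SEM = 5.4000 * √(1 − 0.6070) = 5.4000 * √0.3930 ≈ 5.4000 * 0.6269 ≈ 3.3852

3.39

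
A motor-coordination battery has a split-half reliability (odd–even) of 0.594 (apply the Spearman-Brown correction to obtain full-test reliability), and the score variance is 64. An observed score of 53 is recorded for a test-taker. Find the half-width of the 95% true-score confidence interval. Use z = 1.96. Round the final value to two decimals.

7.91

SD = √64 ≃ 8.0000
Full-length reliability (Spearman-Brown) = 2(0.594)/(1+0.594) ≃ 0.7453
The standard error of measurement is 8.0000·√(1 − 0.7453) ≃ 8.0000·0.5047 ≃ 4.0375.
Half-width = 1.96·4.0375 ≃ 7.9134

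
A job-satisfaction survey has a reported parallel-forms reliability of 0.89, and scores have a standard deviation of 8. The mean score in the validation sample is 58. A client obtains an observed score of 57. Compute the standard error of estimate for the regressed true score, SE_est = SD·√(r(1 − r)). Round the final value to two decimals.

2.50

SE_est = SD × √(r(1 − r)) = 8.000 × √0.098 ≃ 8.000 × 0.313 ≃ 2.503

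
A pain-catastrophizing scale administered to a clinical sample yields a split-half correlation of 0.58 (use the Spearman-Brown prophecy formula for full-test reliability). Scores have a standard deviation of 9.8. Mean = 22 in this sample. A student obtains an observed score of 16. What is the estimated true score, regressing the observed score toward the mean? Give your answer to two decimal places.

Full-length reliability (Spearman-Brown) = 2(0.58)/(1+0.58) ≃ 0.73418
T̂ = r·X + (1 − r)·M = 0.73418×16 + 0.26582×22 ≃ 11.74684 + 5.84810 ≃ 17.59494

17.59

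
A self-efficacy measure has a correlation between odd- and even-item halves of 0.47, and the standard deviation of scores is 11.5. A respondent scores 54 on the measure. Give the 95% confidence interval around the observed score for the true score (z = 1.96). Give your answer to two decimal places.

[40.47, 67.53]

r_full = 2·0.47 / (1 + 0.47) ≈ 0.639
SEM = 11.500·√(1 − 0.639) ≈ 6.905
1.96 · SEM ≈ 13.534
CI = 54 ± 13.534 → [40.466, 67.534]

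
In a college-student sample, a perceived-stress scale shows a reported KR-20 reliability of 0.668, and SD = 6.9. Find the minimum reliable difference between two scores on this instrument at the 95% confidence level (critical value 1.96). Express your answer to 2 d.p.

11.02

SEM = 6.900 · √(1 − 0.668) = 6.900 · √0.332 ≈ 6.900 · 0.576 ≈ 3.976
SE_diff = SEM · √2 ≈ 3.976 · 1.414 ≈ 5.623
Smallest detectable difference = 1.96·5.623 ≈ 11.020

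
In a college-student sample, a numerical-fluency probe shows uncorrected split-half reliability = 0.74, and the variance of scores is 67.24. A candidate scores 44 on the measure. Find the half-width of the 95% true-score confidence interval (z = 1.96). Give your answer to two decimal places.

6.21

SD = √67.24 = 8.2000
r_full = 2·0.74 / (1 + 0.74) ≃ 0.8506
The standard error of measurement is 8.2000·√(1 − 0.8506) ≃ 8.2000·0.3866 ≃ 3.1698.
Half-width = 1.96·3.1698 ≃ 6.2127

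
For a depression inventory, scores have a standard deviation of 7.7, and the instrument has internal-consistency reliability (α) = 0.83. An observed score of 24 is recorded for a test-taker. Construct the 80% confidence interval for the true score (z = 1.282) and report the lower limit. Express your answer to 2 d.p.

19.93

SEM = 7.7000*√(1 − 0.8300) ≃ 3.1748
1.282 * SEM ≃ 4.0701
Lower bound: 24 − 4.0701 = 19.9299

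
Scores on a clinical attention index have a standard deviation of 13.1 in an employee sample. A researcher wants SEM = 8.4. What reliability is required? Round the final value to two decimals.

Required reliability = 1 − (SEM/SD)² = 1 − 0.4112 ≈ 0.5888

0.59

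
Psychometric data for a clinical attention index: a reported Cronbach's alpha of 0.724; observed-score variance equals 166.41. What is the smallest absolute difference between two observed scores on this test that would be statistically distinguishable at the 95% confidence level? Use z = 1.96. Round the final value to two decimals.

SD = √166.41 ≃ 12.900
SEM = 12.900 × √(1 − 0.724) = 12.900 × √0.276 ≃ 12.900 × 0.525 ≃ 6.777
Standard error of the difference = 6.777·√2 ≃ 9.584
Smallest detectable difference = 1.96×9.584 ≃ 18.785

18.79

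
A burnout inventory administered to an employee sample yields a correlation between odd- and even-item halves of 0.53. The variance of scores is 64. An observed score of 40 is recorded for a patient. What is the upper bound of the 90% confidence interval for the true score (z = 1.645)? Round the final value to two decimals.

47.29

σ = 64^(1/2) = 8.000
Spearman-Brown: r = 2(0.53) / (1 + 0.53) = 1.060 / 1.530 ≃ 0.693
SEM = 8.000*√(1 − 0.693) ≃ 4.434
Margin = 1.645 * 4.434 ≃ 7.294
Upper limit = 40 + 7.294 ≃ 47.294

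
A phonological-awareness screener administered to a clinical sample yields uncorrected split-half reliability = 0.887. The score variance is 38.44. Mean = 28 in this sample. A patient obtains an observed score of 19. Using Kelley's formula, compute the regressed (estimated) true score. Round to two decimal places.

Full-length reliability (Spearman-Brown) = 2(0.887)/(1+0.887) ≈ 0.940
T̂ = r·X + (1 − r)·M = 0.940·19 + 0.060·28 ≈ 17.862 + 1.677 ≈ 19.539

19.54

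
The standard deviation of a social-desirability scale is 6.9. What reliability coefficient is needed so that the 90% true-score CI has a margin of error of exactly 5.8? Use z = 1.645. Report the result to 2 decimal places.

SEM needed = half-width / z = 5.8/1.645 ≈ 3.52584
r = 1 − (3.52584/6.9)² ≈ 1 − 0.26111 ≈ 0.73889

0.74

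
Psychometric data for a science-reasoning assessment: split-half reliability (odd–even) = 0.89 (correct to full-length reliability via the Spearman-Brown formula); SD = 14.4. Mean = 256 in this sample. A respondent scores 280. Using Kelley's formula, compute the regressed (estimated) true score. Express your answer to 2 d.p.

r_full = 2·0.89 / (1 + 0.89) ≈ 0.9418
T̂ = r·X + (1 − r)·M = 0.9418*280 + 0.0582*256 ≈ 263.7037 + 14.8995 ≈ 278.6032

278.60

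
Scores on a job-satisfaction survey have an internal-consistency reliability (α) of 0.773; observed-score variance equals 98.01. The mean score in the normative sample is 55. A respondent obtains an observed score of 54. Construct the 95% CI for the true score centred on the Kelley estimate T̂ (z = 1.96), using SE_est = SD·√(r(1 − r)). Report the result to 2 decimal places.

SD = √98.01 = 9.90000
T̂ = 0.77300(54) + 0.22700(55) ≃ 54.22700
SE_est = 9.90000·√[r(1 − r)] ≃ 4.14704
CI = 54.22700 ± 1.96 · 4.14704 → [46.09881, 62.35519]

[46.10, 62.36]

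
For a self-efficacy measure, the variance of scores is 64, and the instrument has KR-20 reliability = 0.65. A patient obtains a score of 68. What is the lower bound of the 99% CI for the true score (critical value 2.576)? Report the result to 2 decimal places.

55.81

σ = 64^(1/2) = 8.000
SEM = 8.000 * √(1 − 0.650) = 8.000 * √0.350 ≈ 8.000 * 0.592 ≈ 4.733
Margin = 2.576 * 4.733 ≈ 12.192
Lower limit = 68 − 12.192 ≈ 55.808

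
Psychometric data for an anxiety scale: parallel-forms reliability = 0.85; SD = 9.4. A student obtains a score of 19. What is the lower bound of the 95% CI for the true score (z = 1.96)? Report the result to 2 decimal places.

11.86

SEM = 9.4000 * √(1 − 0.8500) = 9.4000 * √0.1500 ≈ 9.4000 * 0.3873 ≈ 3.6406
Half-width = 1.96*3.6406 ≈ 7.1356
Lower bound: 19 − 7.1356 = 11.8644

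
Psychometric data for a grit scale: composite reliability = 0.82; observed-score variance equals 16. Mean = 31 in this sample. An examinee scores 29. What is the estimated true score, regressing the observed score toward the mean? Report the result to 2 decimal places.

Estimated true score = 0.8200*29 + (1 − 0.8200)*31 ≈ 29.3600

29.36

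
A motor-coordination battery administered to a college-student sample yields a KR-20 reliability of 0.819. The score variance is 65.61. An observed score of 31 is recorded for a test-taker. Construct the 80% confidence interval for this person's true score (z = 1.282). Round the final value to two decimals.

σ = 65.61^(1/2) = 8.1000
The standard error of measurement is 8.1000·√(1 − 0.8190) ≈ 8.1000·0.4254 ≈ 3.4461.
Half-width = 1.282·3.4461 ≈ 4.4179
80% CI: 31 ± 4.4179 = [26.5821, 35.4179]

[26.58, 35.42]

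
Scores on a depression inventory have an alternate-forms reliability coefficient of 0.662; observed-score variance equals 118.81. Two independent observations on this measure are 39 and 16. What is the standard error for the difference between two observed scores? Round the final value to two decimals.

8.96

SD = √118.81 ≈ 10.900
SEM = 10.900*√(1 − 0.662) ≈ 6.337
SE_diff = √2 * SEM ≈ 8.962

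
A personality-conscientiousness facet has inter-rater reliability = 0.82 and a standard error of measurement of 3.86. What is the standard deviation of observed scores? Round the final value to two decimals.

SD = 3.86 / √(1 − 0.82) ≈ 9.0981

9.10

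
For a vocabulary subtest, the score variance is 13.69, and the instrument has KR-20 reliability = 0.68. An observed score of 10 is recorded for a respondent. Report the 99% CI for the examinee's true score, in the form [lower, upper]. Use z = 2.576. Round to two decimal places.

SD = √13.69 = 3.7000
SEM = 3.7000 * √(1 − 0.6800) = 3.7000 * √0.3200 ≃ 3.7000 * 0.5657 ≃ 2.0930
Half-width = 2.576*2.0930 ≃ 5.3917
99% CI: 10 ± 5.3917 = [4.6083, 15.3917]

[4.61, 15.39]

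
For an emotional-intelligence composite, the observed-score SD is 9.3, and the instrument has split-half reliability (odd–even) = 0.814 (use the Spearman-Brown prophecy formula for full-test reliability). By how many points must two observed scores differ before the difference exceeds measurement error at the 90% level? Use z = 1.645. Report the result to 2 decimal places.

6.93

Full-length reliability (Spearman-Brown) = 2(0.814)/(1+0.814) ≈ 0.8975
SEM = 9.3000 · √(1 − 0.8975) = 9.3000 · √0.1025 ≈ 9.3000 · 0.3202 ≈ 2.9780
SE_diff = SEM · √2 ≈ 2.9780 · 1.4142 ≈ 4.2115
Minimum reliable difference = 1.645 · SE_diff ≈ 1.645 · 4.2115 ≈ 6.9279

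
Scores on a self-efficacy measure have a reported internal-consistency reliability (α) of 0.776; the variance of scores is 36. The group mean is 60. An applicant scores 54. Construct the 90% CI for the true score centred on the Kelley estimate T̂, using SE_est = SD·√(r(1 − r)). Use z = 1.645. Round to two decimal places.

[51.23, 59.46]

SD = √36 ≈ 6.000
T̂ = r·X + (1 − r)·M = 0.776·54 + 0.224·60 = 41.904 + 13.440 ≈ 55.344
SE_est = SD · √(r(1 − r)) = 6.000 · √0.174 ≈ 6.000 · 0.417 ≈ 2.502
90% CI: 55.344 ± 4.115 ≈ (51.229, 59.459)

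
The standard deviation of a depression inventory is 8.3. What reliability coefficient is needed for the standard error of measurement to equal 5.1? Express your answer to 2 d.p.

Required reliability = 1 − (SEM/SD)² = 1 − 0.378 ≈ 0.622

0.62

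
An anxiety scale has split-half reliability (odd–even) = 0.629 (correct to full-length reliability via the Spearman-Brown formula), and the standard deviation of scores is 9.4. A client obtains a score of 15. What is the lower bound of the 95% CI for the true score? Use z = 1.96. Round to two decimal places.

6.21

Full-length reliability (Spearman-Brown) = 2(0.629)/(1+0.629) ≃ 0.772
SEM = 9.400×√(1 − 0.772) ≃ 4.486
1.96 × SEM ≃ 8.792
Lower bound: 15 − 8.792 = 6.208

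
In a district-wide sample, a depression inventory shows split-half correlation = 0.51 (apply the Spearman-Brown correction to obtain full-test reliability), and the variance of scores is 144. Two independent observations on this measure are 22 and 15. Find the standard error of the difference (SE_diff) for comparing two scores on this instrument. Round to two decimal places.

SD = √144 ≈ 12.000
r_full = 2·0.51 / (1 + 0.51) ≈ 0.675
SEM = 12.000 × √(1 − 0.675) = 12.000 × √0.325 ≈ 12.000 × 0.570 ≈ 6.836
SE_diff = √2 × SEM ≈ 9.667

9.67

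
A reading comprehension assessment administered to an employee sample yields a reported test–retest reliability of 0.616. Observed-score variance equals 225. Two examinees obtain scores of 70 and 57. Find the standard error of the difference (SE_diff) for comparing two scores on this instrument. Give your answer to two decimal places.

SD = √225 ≈ 15.0000
SEM = 15.0000 × √(1 − 0.6160) = 15.0000 × √0.3840 ≈ 15.0000 × 0.6197 ≈ 9.2952
Standard error of the difference = 9.2952·√2 ≈ 13.1453

13.15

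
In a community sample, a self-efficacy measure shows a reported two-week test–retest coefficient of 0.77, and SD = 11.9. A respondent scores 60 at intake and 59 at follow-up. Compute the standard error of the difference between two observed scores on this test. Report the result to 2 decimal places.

The standard error of measurement is 11.9000*√(1 − 0.7700) ≃ 11.9000*0.4796 ≃ 5.7070.
Standard error of the difference = 5.7070·√2 ≃ 8.0710

8.07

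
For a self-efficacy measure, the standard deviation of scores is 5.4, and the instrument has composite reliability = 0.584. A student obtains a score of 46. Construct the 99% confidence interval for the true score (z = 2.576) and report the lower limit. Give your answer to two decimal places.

SEM = 5.400*√(1 − 0.584) ≃ 3.483
Margin = 2.576 * 3.483 ≃ 8.972
Lower bound: 46 − 8.972 = 37.028

37.03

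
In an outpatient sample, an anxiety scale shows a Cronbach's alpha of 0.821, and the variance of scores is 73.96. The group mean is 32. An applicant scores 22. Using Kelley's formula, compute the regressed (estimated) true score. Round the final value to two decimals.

23.79

Estimated true score = 0.821·22 + (1 − 0.821)·32 ≈ 23.790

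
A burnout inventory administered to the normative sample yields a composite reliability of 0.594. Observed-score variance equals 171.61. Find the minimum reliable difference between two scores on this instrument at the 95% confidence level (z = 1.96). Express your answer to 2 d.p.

SD = √171.61 = 13.100
SEM = 13.100 * √(1 − 0.594) = 13.100 * √0.406 ≈ 13.100 * 0.637 ≈ 8.347
SE_diff = SEM * √2 ≈ 8.347 * 1.414 ≈ 11.805
Smallest detectable difference = 1.96*11.805 ≈ 23.137

23.14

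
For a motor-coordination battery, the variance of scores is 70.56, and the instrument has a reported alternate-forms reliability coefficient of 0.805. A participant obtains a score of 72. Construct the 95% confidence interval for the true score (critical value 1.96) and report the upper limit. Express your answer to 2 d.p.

79.27

SD = √70.56 ≈ 8.4000
The standard error of measurement is 8.4000×√(1 − 0.8050) ≈ 8.4000×0.4416 ≈ 3.7093.
Margin = 1.96 × 3.7093 ≈ 7.2703
Upper bound: 72 + 7.2703 = 79.2703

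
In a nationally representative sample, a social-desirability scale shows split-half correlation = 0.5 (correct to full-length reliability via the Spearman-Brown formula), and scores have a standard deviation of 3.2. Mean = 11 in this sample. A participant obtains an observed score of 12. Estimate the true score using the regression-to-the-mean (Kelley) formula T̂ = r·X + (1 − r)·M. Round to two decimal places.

Full-length reliability (Spearman-Brown) = 2(0.5)/(1+0.5) ≈ 0.6667
T̂ = r·X + (1 − r)·M = 0.6667*12 + 0.3333*11 ≈ 8.0000 + 3.6667 ≈ 11.6667

11.67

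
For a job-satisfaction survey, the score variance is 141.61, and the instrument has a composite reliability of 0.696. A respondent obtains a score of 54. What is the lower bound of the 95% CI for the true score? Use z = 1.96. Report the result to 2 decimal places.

SD = √141.61 = 11.9000
SEM = 11.9000*√(1 − 0.6960) ≃ 6.5612
1.96 * SEM ≃ 12.8600
Lower limit = 54 − 12.8600 ≃ 41.1400

41.14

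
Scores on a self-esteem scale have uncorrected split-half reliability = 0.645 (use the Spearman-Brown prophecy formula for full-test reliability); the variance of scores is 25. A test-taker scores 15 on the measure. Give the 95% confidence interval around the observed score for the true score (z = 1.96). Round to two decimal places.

[10.45, 19.55]

σ = 25^(1/2) = 5.000
Spearman-Brown: r = 2(0.645) / (1 + 0.645) = 1.290 / 1.645 ≈ 0.784
SEM = 5.000 · √(1 − 0.784) = 5.000 · √0.216 ≈ 5.000 · 0.465 ≈ 2.323
Half-width = 1.96·2.323 ≈ 4.553
CI = 15 ± 4.553 → [10.447, 19.553]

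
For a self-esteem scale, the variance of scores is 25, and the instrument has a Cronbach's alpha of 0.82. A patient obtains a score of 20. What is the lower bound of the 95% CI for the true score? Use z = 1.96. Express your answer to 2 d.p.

15.84

SD = √25 ≈ 5.0000
The standard error of measurement is 5.0000×√(1 − 0.8200) ≈ 5.0000×0.4243 ≈ 2.1213.
Half-width = 1.96×2.1213 ≈ 4.1578
Lower bound: 20 − 4.1578 = 15.8422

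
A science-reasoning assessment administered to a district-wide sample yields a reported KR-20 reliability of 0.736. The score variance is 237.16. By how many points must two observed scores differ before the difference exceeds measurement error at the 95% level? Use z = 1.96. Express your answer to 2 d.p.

21.93

SD = √237.16 = 15.400
The standard error of measurement is 15.400×√(1 − 0.736) ≈ 15.400×0.514 ≈ 7.913.
SE_diff = √2 × SEM ≈ 11.190
Minimum reliable difference = 1.96 × SE_diff ≈ 1.96 × 11.190 ≈ 21.933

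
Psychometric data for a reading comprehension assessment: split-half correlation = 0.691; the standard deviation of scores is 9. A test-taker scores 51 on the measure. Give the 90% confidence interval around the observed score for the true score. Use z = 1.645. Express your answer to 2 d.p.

[44.67, 57.33]

Full-length reliability (Spearman-Brown) = 2(0.691)/(1+0.691) ≈ 0.8173
SEM = 9.0000 · √(1 − 0.8173) = 9.0000 · √0.1827 ≈ 9.0000 · 0.4275 ≈ 3.8472
Margin = 1.645 · 3.8472 ≈ 6.3287
CI = 51 ± 6.3287 → [44.6713, 57.3287]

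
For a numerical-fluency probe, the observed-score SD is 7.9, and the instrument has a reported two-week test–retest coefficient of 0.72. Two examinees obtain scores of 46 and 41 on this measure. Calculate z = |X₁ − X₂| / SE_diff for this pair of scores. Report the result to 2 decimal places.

SEM = 7.900 * √(1 − 0.720) = 7.900 * √0.280 ≈ 7.900 * 0.529 ≈ 4.180
SE_diff = SEM * √2 ≈ 4.180 * 1.414 ≈ 5.912
z = 5 / 5.912 ≈ 0.846

0.85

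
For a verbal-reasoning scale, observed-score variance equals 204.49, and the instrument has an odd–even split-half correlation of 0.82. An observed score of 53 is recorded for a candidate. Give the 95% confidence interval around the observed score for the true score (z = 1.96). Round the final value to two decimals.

[44.19, 61.81]

SD = √204.49 ≈ 14.3000
r_full = 2·0.82 / (1 + 0.82) ≈ 0.9011
The standard error of measurement is 14.3000*√(1 − 0.9011) ≈ 14.3000*0.3145 ≈ 4.4971.
Half-width = 1.96*4.4971 ≈ 8.8144
95% CI: 53 ± 8.8144 = [44.1856, 61.8144]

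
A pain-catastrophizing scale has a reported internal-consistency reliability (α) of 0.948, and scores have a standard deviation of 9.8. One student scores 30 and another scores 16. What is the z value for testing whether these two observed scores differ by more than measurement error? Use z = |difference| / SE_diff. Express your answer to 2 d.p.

The standard error of measurement is 9.8000·√(1 − 0.9480) ≈ 9.8000·0.2280 ≈ 2.2347.
SE_diff = √2 · SEM ≈ 3.1604
z = 14 / 3.1604 ≈ 4.4298

4.43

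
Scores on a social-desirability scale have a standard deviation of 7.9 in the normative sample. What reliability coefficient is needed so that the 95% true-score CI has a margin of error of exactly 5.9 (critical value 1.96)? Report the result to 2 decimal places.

0.85

Required SEM = 5.9 / 1.96 ≈ 3.0102
r = 1 − (SEM / SD)² = 1 − (3.0102 / 7.9)² ≈ 1 − 0.1452 ≈ 0.8548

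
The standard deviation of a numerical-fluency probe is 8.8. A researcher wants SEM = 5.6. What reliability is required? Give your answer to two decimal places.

0.60

r = 1 − (SEM / SD)² = 1 − (5.600 / 8.8)² ≈ 1 − 0.405 ≈ 0.595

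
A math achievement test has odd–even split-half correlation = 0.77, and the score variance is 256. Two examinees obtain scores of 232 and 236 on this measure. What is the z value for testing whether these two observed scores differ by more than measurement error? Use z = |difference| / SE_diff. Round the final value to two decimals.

0.49

SD = √256 = 16.00000
Full-length reliability (Spearman-Brown) = 2(0.77)/(1+0.77) ≈ 0.87006
The standard error of measurement is 16.00000·√(1 − 0.87006) ≈ 16.00000·0.36048 ≈ 5.76763.
SE_diff = √2 · SEM ≈ 8.15666
z = 4 / 8.15666 ≈ 0.49040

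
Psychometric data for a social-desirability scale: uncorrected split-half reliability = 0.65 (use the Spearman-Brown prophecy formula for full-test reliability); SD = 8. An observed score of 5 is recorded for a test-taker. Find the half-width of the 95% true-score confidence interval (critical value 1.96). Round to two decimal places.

7.22

Spearman-Brown: r = 2(0.65) / (1 + 0.65) = 1.3000 / 1.6500 ≃ 0.7879
SEM = 8.0000 · √(1 − 0.7879) = 8.0000 · √0.2121 ≃ 8.0000 · 0.4606 ≃ 3.6845
Half-width = 1.96·3.6845 ≃ 7.2217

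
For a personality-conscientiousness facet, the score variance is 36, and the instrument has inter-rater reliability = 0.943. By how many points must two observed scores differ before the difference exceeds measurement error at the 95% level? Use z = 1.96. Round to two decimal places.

σ = 36^(1/2) = 6.0000
SEM = 6.0000·√(1 − 0.9430) ≈ 1.4325
Standard error of the difference = 1.4325·√2 ≈ 2.0258
Minimum reliable difference = 1.96 · SE_diff ≈ 1.96 · 2.0258 ≈ 3.9706

3.97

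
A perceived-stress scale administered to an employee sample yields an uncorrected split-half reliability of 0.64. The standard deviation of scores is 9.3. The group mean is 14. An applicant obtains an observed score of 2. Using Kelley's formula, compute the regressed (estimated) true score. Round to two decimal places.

4.63

r_full = 2·0.64 / (1 + 0.64) ≈ 0.780
T̂ = r·X + (1 − r)·M = 0.780×2 + 0.220×14 ≈ 1.561 + 3.073 ≈ 4.634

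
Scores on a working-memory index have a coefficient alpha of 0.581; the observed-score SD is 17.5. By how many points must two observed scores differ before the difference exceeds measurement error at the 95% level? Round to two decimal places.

31.40

SEM = 17.500 · √(1 − 0.581) = 17.500 · √0.419 ≈ 17.500 · 0.647 ≈ 11.328
SE_diff = √2 · SEM ≈ 16.020
Minimum reliable difference = 1.96 · SE_diff ≈ 1.96 · 16.020 ≈ 31.399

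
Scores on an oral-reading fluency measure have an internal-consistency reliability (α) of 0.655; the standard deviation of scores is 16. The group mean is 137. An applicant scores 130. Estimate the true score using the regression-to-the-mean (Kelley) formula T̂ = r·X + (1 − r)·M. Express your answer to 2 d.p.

132.42

Estimated true score = 0.655·130 + (1 − 0.655)·137 ≈ 132.415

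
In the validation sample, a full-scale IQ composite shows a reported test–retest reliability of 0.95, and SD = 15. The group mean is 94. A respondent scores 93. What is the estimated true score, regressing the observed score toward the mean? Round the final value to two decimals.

93.05

T̂ = r·X + (1 − r)·M = 0.95000*93 + 0.05000*94 = 88.35000 + 4.70000 ≈ 93.05000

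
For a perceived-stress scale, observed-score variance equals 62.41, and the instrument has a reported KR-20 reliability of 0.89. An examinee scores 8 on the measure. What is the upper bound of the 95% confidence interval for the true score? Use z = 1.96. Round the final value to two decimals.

13.14

SD = √62.41 = 7.900
The standard error of measurement is 7.900×√(1 − 0.890) ≈ 7.900×0.332 ≈ 2.620.
Half-width = 1.96×2.620 ≈ 5.135
Upper limit = 8 + 5.135 ≈ 13.135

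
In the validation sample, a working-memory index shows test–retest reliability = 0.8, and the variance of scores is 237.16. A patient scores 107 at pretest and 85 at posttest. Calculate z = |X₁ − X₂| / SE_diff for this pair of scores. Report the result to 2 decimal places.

SD = √237.16 = 15.4000
SEM = 15.4000 × √(1 − 0.8000) = 15.4000 × √0.2000 ≈ 15.4000 × 0.4472 ≈ 6.8871
Standard error of the difference = 6.8871·√2 ≈ 9.7398
z = |107 − 85| / 9.7398 = 22 / 9.7398 ≈ 2.2588

2.26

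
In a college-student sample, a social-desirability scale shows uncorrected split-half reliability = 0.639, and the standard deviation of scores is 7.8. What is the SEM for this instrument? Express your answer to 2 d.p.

r_full = 2·0.639 / (1 + 0.639) ≈ 0.7797
SEM = 7.8000×√(1 − 0.7797) ≈ 3.6607

3.66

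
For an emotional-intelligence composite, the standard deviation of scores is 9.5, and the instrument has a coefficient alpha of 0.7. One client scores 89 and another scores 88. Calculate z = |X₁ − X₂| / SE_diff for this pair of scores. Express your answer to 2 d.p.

0.14

The standard error of measurement is 9.5000·√(1 − 0.7000) ≃ 9.5000·0.5477 ≃ 5.2034.
SE_diff = SEM · √2 ≃ 5.2034 · 1.4142 ≃ 7.3587
z = |89 − 88| / 7.3587 = 1 / 7.3587 ≃ 0.1359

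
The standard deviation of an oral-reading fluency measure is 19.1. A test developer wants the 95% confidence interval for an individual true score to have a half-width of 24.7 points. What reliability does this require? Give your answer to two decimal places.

0.56

Required SEM = 24.7 / 1.96 ≈ 12.6020
r = 1 − (12.6020/19.1)² ≈ 1 − 0.4353 ≈ 0.5647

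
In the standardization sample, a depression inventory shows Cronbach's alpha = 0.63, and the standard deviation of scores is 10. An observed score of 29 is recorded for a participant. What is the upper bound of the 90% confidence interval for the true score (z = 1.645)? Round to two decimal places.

SEM = 10.000·√(1 − 0.630) ≈ 6.083
1.645 · SEM ≈ 10.006
Upper bound: 29 + 10.006 = 39.006

39.01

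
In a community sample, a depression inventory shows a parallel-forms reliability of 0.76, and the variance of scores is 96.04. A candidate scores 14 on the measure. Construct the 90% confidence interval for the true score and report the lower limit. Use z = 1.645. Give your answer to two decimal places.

6.10

SD = √96.04 = 9.800
SEM = 9.800*√(1 − 0.760) ≈ 4.801
Margin = 1.645 * 4.801 ≈ 7.898
Lower limit = 14 − 7.898 ≈ 6.102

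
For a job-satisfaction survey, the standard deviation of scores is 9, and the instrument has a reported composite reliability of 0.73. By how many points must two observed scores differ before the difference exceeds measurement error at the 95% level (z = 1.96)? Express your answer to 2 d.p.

12.96

SEM = 9.000 · √(1 − 0.730) = 9.000 · √0.270 ≈ 9.000 · 0.520 ≈ 4.677
SE_diff = SEM · √2 ≈ 4.677 · 1.414 ≈ 6.614
Minimum reliable difference = 1.96 · SE_diff ≈ 1.96 · 6.614 ≈ 12.963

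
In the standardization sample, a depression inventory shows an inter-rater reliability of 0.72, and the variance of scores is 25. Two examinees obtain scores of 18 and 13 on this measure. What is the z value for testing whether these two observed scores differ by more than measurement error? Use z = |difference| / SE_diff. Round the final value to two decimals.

1.34

SD = √25 ≈ 5.000
SEM = 5.000 · √(1 − 0.720) = 5.000 · √0.280 ≈ 5.000 · 0.529 ≈ 2.646
SE_diff = SEM · √2 ≈ 2.646 · 1.414 ≈ 3.742
z = |18 − 13| / 3.742 = 5 / 3.742 ≈ 1.336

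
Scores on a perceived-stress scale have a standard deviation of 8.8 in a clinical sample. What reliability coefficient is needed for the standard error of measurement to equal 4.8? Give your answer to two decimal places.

0.70

Required reliability = 1 − (SEM/SD)² = 1 − 0.298 ≈ 0.702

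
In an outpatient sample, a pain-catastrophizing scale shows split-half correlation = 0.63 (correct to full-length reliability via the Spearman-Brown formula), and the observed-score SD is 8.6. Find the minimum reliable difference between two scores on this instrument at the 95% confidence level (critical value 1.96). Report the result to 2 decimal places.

Spearman-Brown: r = 2(0.63) / (1 + 0.63) = 1.26000 / 1.63000 ≈ 0.77301
The standard error of measurement is 8.60000×√(1 − 0.77301) ≈ 8.60000×0.47644 ≈ 4.09737.
Standard error of the difference = 4.09737·√2 ≈ 5.79456
Minimum reliable difference = 1.96 × SE_diff ≈ 1.96 × 5.79456 ≈ 11.35734

11.36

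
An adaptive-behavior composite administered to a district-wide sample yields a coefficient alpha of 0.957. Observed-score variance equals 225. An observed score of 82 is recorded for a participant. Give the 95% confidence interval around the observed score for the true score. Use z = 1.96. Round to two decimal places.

[75.90, 88.10]

SD = √225 ≈ 15.0000
The standard error of measurement is 15.0000*√(1 − 0.9570) ≈ 15.0000*0.2074 ≈ 3.1105.
Half-width = 1.96*3.1105 ≈ 6.0965
95% CI: 82 ± 6.0965 = [75.9035, 88.0965]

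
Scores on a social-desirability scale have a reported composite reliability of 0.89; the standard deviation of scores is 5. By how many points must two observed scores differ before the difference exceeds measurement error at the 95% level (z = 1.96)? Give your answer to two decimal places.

4.60

SEM = 5.0000 × √(1 − 0.8900) = 5.0000 × √0.1100 ≈ 5.0000 × 0.3317 ≈ 1.6583
SE_diff = SEM × √2 ≈ 1.6583 × 1.4142 ≈ 2.3452
Smallest detectable difference = 1.96×2.3452 ≈ 4.5966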